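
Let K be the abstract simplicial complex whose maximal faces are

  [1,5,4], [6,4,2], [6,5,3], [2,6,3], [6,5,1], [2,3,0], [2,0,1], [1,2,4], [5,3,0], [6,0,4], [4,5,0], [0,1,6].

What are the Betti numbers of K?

b_0 = 1, b_1 = 0, b_2 = 0.

Take the total order 0 < 1 < 2 < 3 < 4 < 5 < 6 on the vertex set. Then K (dimension 2) consists of the simplices:

  0-simplices (7): [0], [1], [2], [3], [4], [5], [6]
  1-simplices (18): [0,1], [0,2], [0,3], [0,4], [0,5], [0,6], [1,2], [1,4], [1,5], [1,6], [2,3], [2,4], [2,6], [3,5], [3,6], [4,5], [4,6], [5,6]
  2-simplices (12): [0,1,2], [0,1,6], [0,2,3], [0,3,5], [0,4,5], [0,4,6], [1,2,4], [1,4,5], [1,5,6], [2,3,6], [2,4,6], [3,5,6]

so the chain groups are C_0 ≅ Z^7, C_1 ≅ Z^18, C_2 ≅ Z^12.

Boundary ∂_1: C_1 → C_0 sends each edge [p,q] (with p < q) to q − p.
The 7×18 boundary matrix has rank 6 and Smith normal form diag(1,1,1,1,1,1).

∂_2: C_2 → C_1 sends each 2-simplex [p,q,r] to [q,r] − [p,r] + [p,q]. For instance
  ∂[3,5,6] = [5,6] − [3,6] + [3,5],
  ∂[0,1,6] = [1,6] − [0,6] + [0,1].
The resulting 18×12 matrix has rank 12, and its Smith normal form has invariant factors (1,1,1,1,1,1,1,1,1,1,1,2).

Computing H_k = (kernel of ∂_k) / (image of ∂_{k+1}):

  H_0: rank C_0 − rank ∂_1 = 7 − 6 = 1, and the invariant factors of ∂_1 are all 1, so H_0 = Z.
  H_1: rank ker ∂_1 − rank ∂_2 = (18 − 6) − 12 = 0, and ∂_2 has invariant factor 2 > 1, so H_1 = Z/2.
  H_2: rank ker ∂_2 − rank ∂_3 = (12 − 12) − 0 = 0, and there is no ∂_3, so H_2 = 0.

As a check, the Euler characteristic is 7 − 18 + 12 = 1, which agrees with 1 − 0 + 0 = 1.
(K is a triangulation of the real projective plane RP^2.)

Hence the Betti numbers are b_0 = 1, b_1 = 0, b_2 = 0.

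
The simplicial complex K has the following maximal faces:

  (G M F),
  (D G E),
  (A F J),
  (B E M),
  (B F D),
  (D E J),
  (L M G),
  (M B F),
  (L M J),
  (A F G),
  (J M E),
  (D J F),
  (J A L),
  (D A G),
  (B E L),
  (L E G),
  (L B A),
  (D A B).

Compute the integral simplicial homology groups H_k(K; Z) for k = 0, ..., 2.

H_0 ≅ Z,  H_1 ≅ Z ⊕ Z/2Z,  H_2 = 0.

K has 9 vertices, 27 edges, 18 triangles.
rank ∂_0 = 0, rank ∂_1 = 8 ⇒ b_0 = 9 − 0 − 8 = 1; all invariant factors of ∂_1 are 1 so no torsion. So H_0 = Z.
rank ∂_1 = 8, rank ∂_2 = 18 ⇒ b_1 = 27 − 8 − 18 = 1; ∂_2 has invariant factor(s) [2] giving torsion. So H_1 = Z ⊕ Z/2Z.
rank ∂_2 = 18, rank ∂_3 = 0 ⇒ b_2 = 18 − 18 − 0 = 0. So H_2 = 0.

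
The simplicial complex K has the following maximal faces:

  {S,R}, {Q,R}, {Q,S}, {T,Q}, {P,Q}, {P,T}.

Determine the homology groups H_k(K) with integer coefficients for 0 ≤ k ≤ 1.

H_0 = Z,  H_1 = Z^2.

Fix the vertex order P < Q < R < S < T and write every simplex with vertices in increasing order. Then dim K = 1 and the simplices of K are:

  0-simplices (5): P, Q, R, S, T
  1-simplices (6): PQ, PT, QR, QS, QT, RS

giving chain groups C_0 ≅ Z^5, C_1 ≅ Z^6.

The boundary map ∂_1: C_1 → C_0 sends each edge [p,q] (with p < q) to q − p. For instance
  ∂QR = R − Q.
This gives a 5×6 integer matrix of rank 4; reducing to Smith normal form yields diagonal entries (1,1,1,1).

Reading off H_k = ker ∂_k / im ∂_{k+1}:

  H_0: rank C_0 − rank ∂_1 = 5 − 4 = 1, and the invariant factors of ∂_1 are all 1, so H_0 ≅ Z.
  H_1: rank ker ∂_1 − rank ∂_2 = (6 − 4) − 0 = 2, and there is no ∂_2, so H_1 ≅ Z^2.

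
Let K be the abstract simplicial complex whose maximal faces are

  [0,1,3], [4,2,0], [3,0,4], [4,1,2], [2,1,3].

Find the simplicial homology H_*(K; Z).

Fix the vertex order 0 < 1 < 2 < 3 < 4 and write every simplex with vertices in increasing order. Then dim K = 2 and the simplices of K are:

  0-simplices (5): [0], [1], [2], [3], [4]
  1-simplices (10): [0,1], [0,2], [0,3], [0,4], [1,2], [1,3], [1,4], [2,3], [2,4], [3,4]
  2-simplices (5): [0,1,3], [0,2,4], [0,3,4], [1,2,3], [1,2,4]

Hence C_0 ≅ Z^5, C_1 ≅ Z^10, C_2 ≅ Z^5.

Boundary ∂_1: C_1 → C_0 is given by ∂[p,q] = [q] − [p]. For instance
  ∂[0,4] = [4] − [0].
As a 5×10 matrix over Z this has rank 4, with invariant factors (1,1,1,1).

∂_2: C_2 → C_1 sends each 2-simplex [p,q,r] to [q,r] − [p,r] + [p,q]. For instance
  ∂[1,2,4] = [2,4] − [1,4] + [1,2],
  ∂[0,3,4] = [3,4] − [0,4] + [0,3].
The 10×5 boundary matrix has rank 5 and Smith normal form diag(1,1,1,1,1).

Reading off H_k = ker ∂_k / im ∂_{k+1}:

  H_0: rank C_0 − rank ∂_1 = 5 − 4 = 1, and the invariant factors of ∂_1 are all 1, so H_0 = Z.
  H_1: rank ker ∂_1 − rank ∂_2 = (10 − 4) − 5 = 1, and the invariant factors of ∂_2 are all 1, so H_1 = Z.
  H_2: rank ker ∂_2 − rank ∂_3 = (5 − 5) − 0 = 0, and there is no ∂_3, so H_2 = 0.

H_0 = Z,  H_1 = Z,  H_2 = 0.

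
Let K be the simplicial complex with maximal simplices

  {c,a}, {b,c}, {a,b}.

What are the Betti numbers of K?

b_0 = 1, b_1 = 1.

Take the total order a < b < c on the vertex set. Then K (dimension 1) consists of the simplices:

  0-simplices (3): a, b, c
  1-simplices (3): ab, ac, bc

Hence C_0 ≅ Z^3, C_1 ≅ Z^3.

∂_1: C_1 → C_0 maps an edge to its endpoints' difference, ∂[p,q] = q − p.
The resulting 3×3 matrix has rank 2, and its Smith normal form has invariant factors (1,1).

Reading off H_k = ker ∂_k / im ∂_{k+1}:

  H_0: rank C_0 − rank ∂_1 = 3 − 2 = 1, and the invariant factors of ∂_1 are all 1, so H_0 ≅ Z.
  H_1: rank ker ∂_1 − rank ∂_2 = (3 − 2) − 0 = 1, and there is no ∂_2, so H_1 ≅ Z.

Hence the Betti numbers are b_0 = 1, b_1 = 1.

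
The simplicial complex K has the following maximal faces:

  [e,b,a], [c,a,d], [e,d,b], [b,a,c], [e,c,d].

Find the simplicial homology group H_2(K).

Take the total order a < b < c < d < e on the vertex set. Then K (dimension 2) consists of the simplices:

  0-simplices (5): a, b, c, d, e
  1-simplices (10): ab, ac, ad, ae, bc, bd, be, cd, ce, de
  2-simplices (5): abc, abe, acd, bde, cde

giving chain groups C_0 ≅ Z^5, C_1 ≅ Z^10, C_2 ≅ Z^5.

Boundary ∂_1: C_1 → C_0 sends each edge [p,q] (with p < q) to q − p.
As a 5×10 matrix over Z this has rank 4, with invariant factors (1,1,1,1).

∂_2: C_2 → C_1 acts by ∂[p,q,r] = [q,r] − [p,r] + [p,q]. For instance
  ∂cde = de − ce + cd,
  ∂abc = bc − ac + ab.
The 10×5 boundary matrix has rank 5 and Smith normal form diag(1,1,1,1,1).

From H_k ≅ ker(∂_k) / im(∂_{k+1}) we obtain:

  H_2: rank ker ∂_2 − rank ∂_3 = (5 − 5) − 0 = 0, and there is no ∂_3, so H_2 = 0.

H_2 = 0.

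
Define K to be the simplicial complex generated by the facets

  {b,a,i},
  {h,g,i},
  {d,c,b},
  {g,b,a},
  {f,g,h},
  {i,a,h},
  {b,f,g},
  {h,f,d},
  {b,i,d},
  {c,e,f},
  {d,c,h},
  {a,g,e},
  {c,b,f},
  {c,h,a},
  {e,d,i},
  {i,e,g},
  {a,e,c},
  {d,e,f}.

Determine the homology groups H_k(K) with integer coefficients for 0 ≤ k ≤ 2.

H_0 ≅ Z,  H_1 ≅ Z ⊕ Z/2Z,  H_2 = 0.

Fix the vertex order a < b < c < d < e < f < g < h < i and write every simplex with vertices in increasing order. Then dim K = 2 and the simplices of K are:

  0-simplices (9): a, b, c, d, e, f, g, h, i
  1-simplices (27): ab, ac, ae, ag, ah, ai, bc, bd, bf, bg, bi, cd, ce, cf, ch, de, df, dh, di, ef, eg, ei, fg, fh, gh, gi, hi
  2-simplices (18): abg, abi, ace, ach, aeg, ahi, bcd, bcf, bdi, bfg, cdh, cef, def, dei, dfh, egi, fgh, ghi

so the chain groups are C_0 ≅ Z^9, C_1 ≅ Z^27, C_2 ≅ Z^18.

∂_1: C_1 → C_0 maps an edge to its endpoints' difference, ∂[p,q] = q − p. For instance
  ∂bc = c − b.
As a 9×27 matrix over Z this has rank 8, with invariant factors (1,1,1,1,1,1,1,1).

∂_2: C_2 → C_1 sends each 2-simplex [p,q,r] to [q,r] − [p,r] + [p,q]. For instance
  ∂ace = ce − ae + ac,
  ∂dei = ei − di + de.
This gives a 27×18 integer matrix of rank 18; reducing to Smith normal form yields diagonal entries (1,1,1,1,1,1,1,1,1,1,1,1,1,1,1,1,1,2).

From H_k ≅ ker(∂_k) / im(∂_{k+1}) we obtain:

  H_0: rank C_0 − rank ∂_1 = 9 − 8 = 1, and the invariant factors of ∂_1 are all 1, so H_0 ≅ Z.
  H_1: rank ker ∂_1 − rank ∂_2 = (27 − 8) − 18 = 1, and ∂_2 has invariant factor 2 > 1, so H_1 ≅ Z ⊕ Z/2Z.
  H_2: rank ker ∂_2 − rank ∂_3 = (18 − 18) − 0 = 0, and there is no ∂_3, so H_2 ≅ 0.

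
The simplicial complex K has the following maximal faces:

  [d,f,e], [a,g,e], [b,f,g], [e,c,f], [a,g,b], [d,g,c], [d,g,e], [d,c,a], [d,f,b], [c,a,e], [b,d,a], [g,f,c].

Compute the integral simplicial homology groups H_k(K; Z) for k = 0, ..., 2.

Fix the vertex order a < b < c < d < e < f < g and write every simplex with vertices in increasing order. Then dim K = 2 and the simplices of K are:

  0-simplices (7): a, b, c, d, e, f, g
  1-simplices (18): ab, ac, ad, ae, ag, bd, bf, bg, cd, ce, cf, cg, de, df, dg, ef, eg, fg
  2-simplices (12): abd, abg, acd, ace, aeg, bdf, bfg, cdg, cef, cfg, def, deg

so the chain groups are C_0 ≅ Z^7, C_1 ≅ Z^18, C_2 ≅ Z^12.

Boundary ∂_1: C_1 → C_0 is given by ∂[p,q] = [q] − [p]. For instance
  ∂cf = f − c.
This gives a 7×18 integer matrix of rank 6; reducing to Smith normal form yields diagonal entries (1,1,1,1,1,1).

∂_2: C_2 → C_1 sends each 2-simplex [p,q,r] to [q,r] − [p,r] + [p,q]. For instance
  ∂bdf = df − bf + bd,
  ∂cef = ef − cf + ce.
The 18×12 boundary matrix has rank 12 and Smith normal form diag(1,1,1,1,1,1,1,1,1,1,1,2).

Computing H_k = (kernel of ∂_k) / (image of ∂_{k+1}):

  H_0: rank C_0 − rank ∂_1 = 7 − 6 = 1, and the invariant factors of ∂_1 are all 1, so H_0 = Z.
  H_1: rank ker ∂_1 − rank ∂_2 = (18 − 6) − 12 = 0, and ∂_2 has invariant factor 2 > 1, so H_1 = Z/2.
  H_2: rank ker ∂_2 − rank ∂_3 = (12 − 12) − 0 = 0, and there is no ∂_3, so H_2 = 0.

H_0 = Z,  H_1 = Z/2,  H_2 = 0.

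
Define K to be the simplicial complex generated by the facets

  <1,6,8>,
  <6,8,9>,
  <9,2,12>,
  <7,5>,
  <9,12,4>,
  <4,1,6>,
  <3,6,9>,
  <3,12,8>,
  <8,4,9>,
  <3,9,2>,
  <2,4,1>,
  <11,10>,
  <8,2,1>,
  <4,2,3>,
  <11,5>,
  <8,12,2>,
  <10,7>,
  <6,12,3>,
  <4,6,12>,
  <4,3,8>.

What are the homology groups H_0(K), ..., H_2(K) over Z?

H_0 = Z^2,  H_1 = Z^3,  H_2 = Z.

Fix the vertex order 1 < 2 < 3 < 4 < 5 < 6 < 7 < 8 < 9 < 10 < 11 < 12 and write every simplex with vertices in increasing order. Then dim K = 2 and the simplices of K are:

  0-simplices (12): [1], [2], [3], [4], [5], [6], [7], [8], [9], [10], [11], [12]
  1-simplices (28): (28 of them)
  2-simplices (16): [1,2,4], [1,2,8], [1,4,6], [1,6,8], [2,3,4], [2,3,9], [2,8,12], [2,9,12], [3,4,8], [3,6,9], [3,6,12], [3,8,12], [4,6,12], [4,8,9], [4,9,12], [6,8,9]

Hence C_0 ≅ Z^12, C_1 ≅ Z^28, C_2 ≅ Z^16.

The boundary map ∂_1: C_1 → C_0 maps an edge to its endpoints' difference, ∂[p,q] = q − p. For instance
  ∂[3,4] = [4] − [3].
As a 12×28 matrix over Z this has rank 10, with invariant factors (1,1,1,1,1,1,1,1,1,1).

The boundary map ∂_2: C_2 → C_1 maps a triangle to the signed sum of its edges. For instance
  ∂[2,3,4] = [3,4] − [2,4] + [2,3],
  ∂[3,6,9] = [6,9] − [3,9] + [3,6].
As a 28×16 matrix over Z this has rank 15, with invariant factors (1,1,1,1,1,1,1,1,1,1,1,1,1,1,1).

Reading off H_k = ker ∂_k / im ∂_{k+1}:

  H_0: rank C_0 − rank ∂_1 = 12 − 10 = 2, and the invariant factors of ∂_1 are all 1, so H_0 ≅ Z^2.
  H_1: rank ker ∂_1 − rank ∂_2 = (28 − 10) − 15 = 3, and the invariant factors of ∂_2 are all 1, so H_1 ≅ Z^3.
  H_2: rank ker ∂_2 − rank ∂_3 = (16 − 15) − 0 = 1, and there is no ∂_3, so H_2 ≅ Z.

As a check, the Euler characteristic is 12 − 28 + 16 = 0, which agrees with 2 − 3 + 1 = 0.
(K is a triangulation of the disjoint union of the circle S^1 and the torus T^2.)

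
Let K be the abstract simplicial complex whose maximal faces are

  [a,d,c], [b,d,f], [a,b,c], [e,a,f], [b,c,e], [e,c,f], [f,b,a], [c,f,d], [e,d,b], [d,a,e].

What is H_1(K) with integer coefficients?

H_1 ≅ Z/2Z.

Take the total order a < b < c < d < e < f on the vertex set. Then K (dimension 2) consists of the simplices:

  0-simplices (6): a, b, c, d, e, f
  1-simplices (15): ab, ac, ad, ae, af, bc, bd, be, bf, cd, ce, cf, de, df, ef
  2-simplices (10): abc, abf, acd, ade, aef, bce, bde, bdf, cdf, cef

Hence C_0 ≅ Z^6, C_1 ≅ Z^15, C_2 ≅ Z^10.

The boundary map ∂_1: C_1 → C_0 maps an edge to its endpoints' difference, ∂[p,q] = q − p. For instance
  ∂df = f − d.
The 6×15 boundary matrix has rank 5 and Smith normal form diag(1,1,1,1,1).

Boundary ∂_2: C_2 → C_1 maps a triangle to the signed sum of its edges. For instance
  ∂cdf = df − cf + cd,
  ∂aef = ef − af + ae.
The resulting 15×10 matrix has rank 10, and its Smith normal form has invariant factors (1,1,1,1,1,1,1,1,1,2).

Reading off H_k = ker ∂_k / im ∂_{k+1}:

  H_1: rank ker ∂_1 − rank ∂_2 = (15 − 5) − 10 = 0, and ∂_2 has invariant factor 2 > 1, so H_1 = Z/2Z.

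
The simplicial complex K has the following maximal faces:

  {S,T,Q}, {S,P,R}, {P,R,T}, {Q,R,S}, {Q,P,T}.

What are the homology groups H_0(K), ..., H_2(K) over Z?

K has 5 vertices, 10 edges, 5 triangles.
rank ∂_0 = 0, rank ∂_1 = 4 ⇒ b_0 = 5 − 0 − 4 = 1; all invariant factors of ∂_1 are 1 so no torsion. So H_0 ≅ Z.
rank ∂_1 = 4, rank ∂_2 = 5 ⇒ b_1 = 10 − 4 − 5 = 1; all invariant factors of ∂_2 are 1 so no torsion. So H_1 ≅ Z.
rank ∂_2 = 5, rank ∂_3 = 0 ⇒ b_2 = 5 − 5 − 0 = 0. So H_2 ≅ 0.

H_0 = Z,  H_1 = Z,  H_2 = 0.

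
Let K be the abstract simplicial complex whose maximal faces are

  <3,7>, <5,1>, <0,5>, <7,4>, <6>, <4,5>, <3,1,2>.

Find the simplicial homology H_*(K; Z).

Fix the vertex order 0 < 1 < 2 < 3 < 4 < 5 < 6 < 7 and write every simplex with vertices in increasing order. Then dim K = 2 and the simplices of K are:

  0-simplices (8): [0], [1], [2], [3], [4], [5], [6], [7]
  1-simplices (8): [0,5], [1,2], [1,3], [1,5], [2,3], [3,7], [4,5], [4,7]
  2-simplices (1): [1,2,3]

giving chain groups C_0 ≅ Z^8, C_1 ≅ Z^8, C_2 ≅ Z^1.

The boundary map ∂_1: C_1 → C_0 maps an edge to its endpoints' difference, ∂[p,q] = q − p. For instance
  ∂[4,7] = [7] − [4].
The resulting 8×8 matrix has rank 6, and its Smith normal form has invariant factors (1,1,1,1,1,1).

The boundary map ∂_2: C_2 → C_1 sends each 2-simplex [p,q,r] to [q,r] − [p,r] + [p,q]. For instance
  ∂[1,2,3] = [2,3] − [1,3] + [1,2].
This gives a 8×1 integer matrix of rank 1; reducing to Smith normal form yields diagonal entries (1).

Computing H_k = (kernel of ∂_k) / (image of ∂_{k+1}):

  H_0: rank C_0 − rank ∂_1 = 8 − 6 = 2, and the invariant factors of ∂_1 are all 1, so H_0 = Z^2.
  H_1: rank ker ∂_1 − rank ∂_2 = (8 − 6) − 1 = 1, and the invariant factors of ∂_2 are all 1, so H_1 = Z.
  H_2: rank ker ∂_2 − rank ∂_3 = (1 − 1) − 0 = 0, and there is no ∂_3, so H_2 = 0.

As a check, the Euler characteristic is 8 − 8 + 1 = 1, which agrees with 2 − 1 + 0 = 1.

H_0 = Z^2,  H_1 = Z,  H_2 = 0.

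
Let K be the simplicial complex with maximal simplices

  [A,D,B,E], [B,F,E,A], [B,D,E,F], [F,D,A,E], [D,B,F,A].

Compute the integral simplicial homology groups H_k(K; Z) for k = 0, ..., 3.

H_0 = Z,  H_1 = 0,  H_2 = 0,  H_3 = Z.

Order the vertices as A < B < D < E < F. Listing each simplex with vertices in this order, K has dimension 3 with simplices:

  0-simplices (5): A, B, D, E, F
  1-simplices (10): AB, AD, AE, AF, BD, BE, BF, DE, DF, EF
  2-simplices (10): ABD, ABE, ABF, ADE, ADF, AEF, BDE, BDF, BEF, DEF
  3-simplices (5): ABDE, ABDF, ABEF, ADEF, BDEF

Hence C_0 ≅ Z^5, C_1 ≅ Z^10, C_2 ≅ Z^10, C_3 ≅ Z^5.

Boundary ∂_1: C_1 → C_0 sends each edge [p,q] (with p < q) to q − p.
This gives a 5×10 integer matrix of rank 4; reducing to Smith normal form yields diagonal entries (1,1,1,1).

The boundary map ∂_2: C_2 → C_1 maps a triangle to the signed sum of its edges. For instance
  ∂ABF = BF − AF + AB,
  ∂ADF = DF − AF + AD.
This gives a 10×10 integer matrix of rank 6; reducing to Smith normal form yields diagonal entries (1,1,1,1,1,1).

Boundary ∂_3: C_3 → C_2 sends each 3-simplex σ to the alternating sum Σ_i (−1)^i (σ with its i-th vertex removed). For instance
  ∂BDEF = DEF − BEF + BDF − BDE,
  ∂ABDE = BDE − ADE + ABE − ABD.
The 10×5 boundary matrix has rank 4 and Smith normal form diag(1,1,1,1).

From H_k ≅ ker(∂_k) / im(∂_{k+1}) we obtain:

  H_0: rank C_0 − rank ∂_1 = 5 − 4 = 1, and the invariant factors of ∂_1 are all 1, so H_0 = Z.
  H_1: rank ker ∂_1 − rank ∂_2 = (10 − 4) − 6 = 0, and the invariant factors of ∂_2 are all 1, so H_1 = 0.
  H_2: rank ker ∂_2 − rank ∂_3 = (10 − 6) − 4 = 0, and the invariant factors of ∂_3 are all 1, so H_2 = 0.
  H_3: rank ker ∂_3 − rank ∂_4 = (5 − 4) − 0 = 1, and there is no ∂_4, so H_3 = Z.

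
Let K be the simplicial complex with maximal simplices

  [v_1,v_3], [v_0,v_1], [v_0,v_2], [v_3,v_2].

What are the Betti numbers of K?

b_0 = 1, b_1 = 1.

Fix the vertex order v_0 < v_1 < v_2 < v_3 and write every simplex with vertices in increasing order. Then dim K = 1 and the simplices of K are:

  0-simplices (4): [v_0], [v_1], [v_2], [v_3]
  1-simplices (4): [v_0,v_1], [v_0,v_2], [v_1,v_3], [v_2,v_3]

so the chain groups are C_0 ≅ Z^4, C_1 ≅ Z^4.

∂_1: C_1 → C_0 maps an edge to its endpoints' difference, ∂[p,q] = q − p. For instance
  ∂[v_0,v_1] = [v_1] − [v_0].
This gives a 4×4 integer matrix of rank 3; reducing to Smith normal form yields diagonal entries (1,1,1).

Reading off H_k = ker ∂_k / im ∂_{k+1}:

  H_0: rank C_0 − rank ∂_1 = 4 − 3 = 1, and the invariant factors of ∂_1 are all 1, so H_0 = Z.
  H_1: rank ker ∂_1 − rank ∂_2 = (4 − 3) − 0 = 1, and there is no ∂_2, so H_1 = Z.

As a check, the Euler characteristic is 4 − 4 = 0, which agrees with 1 − 1 = 0.

Hence the Betti numbers are b_0 = 1, b_1 = 1.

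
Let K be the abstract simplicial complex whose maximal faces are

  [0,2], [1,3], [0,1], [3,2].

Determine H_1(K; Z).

K has 4 vertices, 4 edges.
rank ∂_1 = 3, rank ∂_2 = 0 ⇒ b_1 = 4 − 3 − 0 = 1. So H_1 ≅ Z.

H_1 = Z.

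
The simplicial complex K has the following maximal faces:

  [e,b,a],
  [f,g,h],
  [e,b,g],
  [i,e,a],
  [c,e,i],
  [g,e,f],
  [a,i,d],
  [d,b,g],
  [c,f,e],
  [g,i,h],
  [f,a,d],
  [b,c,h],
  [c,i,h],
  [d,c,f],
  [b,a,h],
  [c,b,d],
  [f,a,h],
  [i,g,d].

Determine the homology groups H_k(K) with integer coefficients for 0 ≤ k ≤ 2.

H_0 = Z,  H_1 = Z^2,  H_2 = Z.

Order the vertices as a < b < c < d < e < f < g < h < i. Listing each simplex with vertices in this order, K has dimension 2 with simplices:

  0-simplices (9): a, b, c, d, e, f, g, h, i
  1-simplices (27): ab, ad, ae, af, ah, ai, bc, bd, be, bg, bh, cd, ce, cf, ch, ci, df, dg, di, ef, eg, ei, fg, fh, gh, gi, hi
  2-simplices (18): abe, abh, adf, adi, aei, afh, bcd, bch, bdg, beg, cdf, cef, cei, chi, dgi, efg, fgh, ghi

giving chain groups C_0 ≅ Z^9, C_1 ≅ Z^27, C_2 ≅ Z^18.

The boundary map ∂_1: C_1 → C_0 sends each edge [p,q] (with p < q) to q − p.
The resulting 9×27 matrix has rank 8, and its Smith normal form has invariant factors (1,1,1,1,1,1,1,1).

Boundary ∂_2: C_2 → C_1 maps a triangle to the signed sum of its edges. For instance
  ∂afh = fh − ah + af,
  ∂cef = ef − cf + ce.
The resulting 27×18 matrix has rank 17, and its Smith normal form has invariant factors (1,1,1,1,1,1,1,1,1,1,1,1,1,1,1,1,1).

From H_k ≅ ker(∂_k) / im(∂_{k+1}) we obtain:

  H_0: rank C_0 − rank ∂_1 = 9 − 8 = 1, and the invariant factors of ∂_1 are all 1, so H_0 ≅ Z.
  H_1: rank ker ∂_1 − rank ∂_2 = (27 − 8) − 17 = 2, and the invariant factors of ∂_2 are all 1, so H_1 ≅ Z^2.
  H_2: rank ker ∂_2 − rank ∂_3 = (18 − 17) − 0 = 1, and there is no ∂_3, so H_2 ≅ Z.

As a check, the Euler characteristic is 9 − 27 + 18 = 0, which agrees with 1 − 2 + 1 = 0.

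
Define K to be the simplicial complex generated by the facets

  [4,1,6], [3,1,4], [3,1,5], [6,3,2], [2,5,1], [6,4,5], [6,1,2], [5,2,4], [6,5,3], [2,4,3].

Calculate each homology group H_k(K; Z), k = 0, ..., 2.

H_0 = Z,  H_1 = Z_2,  H_2 = 0.

We work with the vertex ordering 1 < 2 < 3 < 4 < 5 < 6. The simplices of K, each written with vertices in increasing order, are:

  0-simplices (6): [1], [2], [3], [4], [5], [6]
  1-simplices (15): [1,2], [1,3], [1,4], [1,5], [1,6], [2,3], [2,4], [2,5], [2,6], [3,4], [3,5], [3,6], [4,5], [4,6], [5,6]
  2-simplices (10): [1,2,5], [1,2,6], [1,3,4], [1,3,5], [1,4,6], [2,3,4], [2,3,6], [2,4,5], [3,5,6], [4,5,6]

giving chain groups C_0 ≅ Z^6, C_1 ≅ Z^15, C_2 ≅ Z^10.

Boundary ∂_1: C_1 → C_0 is given by ∂[p,q] = [q] − [p].
This gives a 6×15 integer matrix of rank 5; reducing to Smith normal form yields diagonal entries (1,1,1,1,1).

The boundary map ∂_2: C_2 → C_1 sends each 2-simplex [p,q,r] to [q,r] − [p,r] + [p,q]. For instance
  ∂[3,5,6] = [5,6] − [3,6] + [3,5],
  ∂[2,4,5] = [4,5] − [2,5] + [2,4].
As a 15×10 matrix over Z this has rank 10, with invariant factors (1,1,1,1,1,1,1,1,1,2).

Reading off H_k = ker ∂_k / im ∂_{k+1}:

  H_0: rank C_0 − rank ∂_1 = 6 − 5 = 1, and the invariant factors of ∂_1 are all 1, so H_0 ≅ Z.
  H_1: rank ker ∂_1 − rank ∂_2 = (15 − 5) − 10 = 0, and ∂_2 has invariant factor 2 > 1, so H_1 ≅ Z_2.
  H_2: rank ker ∂_2 − rank ∂_3 = (10 − 10) − 0 = 0, and there is no ∂_3, so H_2 ≅ 0.

As a check, the Euler characteristic is 6 − 15 + 10 = 1, which agrees with 1 − 0 + 0 = 1.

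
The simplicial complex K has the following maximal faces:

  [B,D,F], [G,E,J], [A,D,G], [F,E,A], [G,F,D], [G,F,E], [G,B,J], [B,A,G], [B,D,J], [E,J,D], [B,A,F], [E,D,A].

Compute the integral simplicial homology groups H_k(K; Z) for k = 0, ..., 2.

Order the vertices as A < B < D < E < F < G < J. Listing each simplex with vertices in this order, K has dimension 2 with simplices:

  0-simplices (7): A, B, D, E, F, G, J
  1-simplices (18): AB, AD, AE, AF, AG, BD, BF, BG, BJ, DE, DF, DG, DJ, EF, EG, EJ, FG, GJ
  2-simplices (12): ABF, ABG, ADE, ADG, AEF, BDF, BDJ, BGJ, DEJ, DFG, EFG, EGJ

Hence C_0 ≅ Z^7, C_1 ≅ Z^18, C_2 ≅ Z^12.

The boundary map ∂_1: C_1 → C_0 sends each edge [p,q] (with p < q) to q − p. For instance
  ∂DF = F − D.
As a 7×18 matrix over Z this has rank 6, with invariant factors (1,1,1,1,1,1).

The boundary map ∂_2: C_2 → C_1 maps a triangle to the signed sum of its edges. For instance
  ∂DFG = FG − DG + DF,
  ∂BGJ = GJ − BJ + BG.
As a 18×12 matrix over Z this has rank 12, with invariant factors (1,1,1,1,1,1,1,1,1,1,1,2).

Reading off H_k = ker ∂_k / im ∂_{k+1}:

  H_0: rank C_0 − rank ∂_1 = 7 − 6 = 1, and the invariant factors of ∂_1 are all 1, so H_0 ≅ Z.
  H_1: rank ker ∂_1 − rank ∂_2 = (18 − 6) − 12 = 0, and ∂_2 has invariant factor 2 > 1, so H_1 ≅ Z_2.
  H_2: rank ker ∂_2 − rank ∂_3 = (12 − 12) − 0 = 0, and there is no ∂_3, so H_2 ≅ 0.

(K is a triangulation of the real projective plane RP^2.)

H_0 = Z,  H_1 = Z_2,  H_2 = 0.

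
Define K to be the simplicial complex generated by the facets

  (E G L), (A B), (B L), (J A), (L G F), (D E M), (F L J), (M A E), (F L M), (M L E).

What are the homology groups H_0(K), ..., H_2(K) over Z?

We work with the vertex ordering A < B < D < E < F < G < J < L < M. The simplices of K, each written with vertices in increasing order, are:

  0-simplices (9): A, B, D, E, F, G, J, L, M
  1-simplices (17): AB, AE, AJ, AM, BL, DE, DM, EG, EL, EM, FG, FJ, FL, FM, GL, JL, LM
  2-simplices (7): AEM, DEM, EGL, ELM, FGL, FJL, FLM

Hence C_0 ≅ Z^9, C_1 ≅ Z^17, C_2 ≅ Z^7.

∂_1: C_1 → C_0 sends each edge [p,q] (with p < q) to q − p.
This gives a 9×17 integer matrix of rank 8; reducing to Smith normal form yields diagonal entries (1,1,1,1,1,1,1,1).

∂_2: C_2 → C_1 sends each 2-simplex [p,q,r] to [q,r] − [p,r] + [p,q]. For instance
  ∂ELM = LM − EM + EL,
  ∂FGL = GL − FL + FG.
The 17×7 boundary matrix has rank 7 and Smith normal form diag(1,1,1,1,1,1,1).

Computing H_k = (kernel of ∂_k) / (image of ∂_{k+1}):

  H_0: rank C_0 − rank ∂_1 = 9 − 8 = 1, and the invariant factors of ∂_1 are all 1, so H_0 = Z.
  H_1: rank ker ∂_1 − rank ∂_2 = (17 − 8) − 7 = 2, and the invariant factors of ∂_2 are all 1, so H_1 = Z^2.
  H_2: rank ker ∂_2 − rank ∂_3 = (7 − 7) − 0 = 0, and there is no ∂_3, so H_2 = 0.

As a check, the Euler characteristic is 9 − 17 + 7 = -1, which agrees with 1 − 2 + 0 = -1.

H_0 ≅ Z,  H_1 ≅ Z^2,  H_2 = 0.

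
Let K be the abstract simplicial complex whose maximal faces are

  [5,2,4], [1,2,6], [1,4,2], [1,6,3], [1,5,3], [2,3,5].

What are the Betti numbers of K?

b_0 = 1, b_1 = 1, b_2 = 0.

Order the vertices as 1 < 2 < 3 < 4 < 5 < 6. Listing each simplex with vertices in this order, K has dimension 2 with simplices:

  0-simplices (6): [1], [2], [3], [4], [5], [6]
  1-simplices (12): [1,2], [1,3], [1,4], [1,5], [1,6], [2,3], [2,4], [2,5], [2,6], [3,5], [3,6], [4,5]
  2-simplices (6): [1,2,4], [1,2,6], [1,3,5], [1,3,6], [2,3,5], [2,4,5]

giving chain groups C_0 ≅ Z^6, C_1 ≅ Z^12, C_2 ≅ Z^6.

Boundary ∂_1: C_1 → C_0 maps an edge to its endpoints' difference, ∂[p,q] = q − p.
As a 6×12 matrix over Z this has rank 5, with invariant factors (1,1,1,1,1).

The boundary map ∂_2: C_2 → C_1 maps a triangle to the signed sum of its edges. For instance
  ∂[1,2,6] = [2,6] − [1,6] + [1,2],
  ∂[1,2,4] = [2,4] − [1,4] + [1,2].
The resulting 12×6 matrix has rank 6, and its Smith normal form has invariant factors (1,1,1,1,1,1).

Now H_k = ker ∂_k / im ∂_{k+1}, so:

  H_0: rank C_0 − rank ∂_1 = 6 − 5 = 1, and the invariant factors of ∂_1 are all 1, so H_0 = Z.
  H_1: rank ker ∂_1 − rank ∂_2 = (12 − 5) − 6 = 1, and the invariant factors of ∂_2 are all 1, so H_1 = Z.
  H_2: rank ker ∂_2 − rank ∂_3 = (6 − 6) − 0 = 0, and there is no ∂_3, so H_2 = 0.

As a check, the Euler characteristic is 6 − 12 + 6 = 0, which agrees with 1 − 1 + 0 = 0.
(K is a triangulation of the cylinder S^1 x I.)

Hence the Betti numbers are b_0 = 1, b_1 = 1, b_2 = 0.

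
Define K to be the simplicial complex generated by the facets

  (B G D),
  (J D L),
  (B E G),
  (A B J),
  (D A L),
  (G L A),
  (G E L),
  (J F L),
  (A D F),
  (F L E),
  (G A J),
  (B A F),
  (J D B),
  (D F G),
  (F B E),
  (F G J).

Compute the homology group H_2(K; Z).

K has 8 vertices, 24 edges, 16 triangles.
rank ∂_2 = 15, rank ∂_3 = 0 ⇒ b_2 = 16 − 15 − 0 = 1. So H_2 = Z.

H_2 ≅ Z.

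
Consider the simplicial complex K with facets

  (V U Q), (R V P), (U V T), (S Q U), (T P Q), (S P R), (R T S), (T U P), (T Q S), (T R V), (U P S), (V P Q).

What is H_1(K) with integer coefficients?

Take the total order P < Q < R < S < T < U < V on the vertex set. Then K (dimension 2) consists of the simplices:

  0-simplices (7): P, Q, R, S, T, U, V
  1-simplices (18): PQ, PR, PS, PT, PU, PV, QS, QT, QU, QV, RS, RT, RV, ST, SU, TU, TV, UV
  2-simplices (12): PQT, PQV, PRS, PRV, PSU, PTU, QST, QSU, QUV, RST, RTV, TUV

Hence C_0 ≅ Z^7, C_1 ≅ Z^18, C_2 ≅ Z^12.

The boundary map ∂_1: C_1 → C_0 sends each edge [p,q] (with p < q) to q − p. For instance
  ∂PV = V − P.
As a 7×18 matrix over Z this has rank 6, with invariant factors (1,1,1,1,1,1).

Boundary ∂_2: C_2 → C_1 maps a triangle to the signed sum of its edges. For instance
  ∂RTV = TV − RV + RT,
  ∂PRS = RS − PS + PR.
The 18×12 boundary matrix has rank 12 and Smith normal form diag(1,1,1,1,1,1,1,1,1,1,1,2).

Reading off H_k = ker ∂_k / im ∂_{k+1}:

  H_1: rank ker ∂_1 − rank ∂_2 = (18 − 6) − 12 = 0, and ∂_2 has invariant factor 2 > 1, so H_1 ≅ Z/2.

H_1 ≅ Z/2.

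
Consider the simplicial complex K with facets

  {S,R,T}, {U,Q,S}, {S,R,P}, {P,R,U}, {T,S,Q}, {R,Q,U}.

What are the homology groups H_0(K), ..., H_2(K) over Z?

Fix the vertex order P < Q < R < S < T < U and write every simplex with vertices in increasing order. Then dim K = 2 and the simplices of K are:

  0-simplices (6): P, Q, R, S, T, U
  1-simplices (12): PR, PS, PU, QR, QS, QT, QU, RS, RT, RU, ST, SU
  2-simplices (6): PRS, PRU, QRU, QST, QSU, RST

Hence C_0 ≅ Z^6, C_1 ≅ Z^12, C_2 ≅ Z^6.

Boundary ∂_1: C_1 → C_0 is given by ∂[p,q] = [q] − [p]. For instance
  ∂PS = S − P.
The resulting 6×12 matrix has rank 5, and its Smith normal form has invariant factors (1,1,1,1,1).

∂_2: C_2 → C_1 sends each 2-simplex [p,q,r] to [q,r] − [p,r] + [p,q]. For instance
  ∂PRU = RU − PU + PR,
  ∂QRU = RU − QU + QR.
This gives a 12×6 integer matrix of rank 6; reducing to Smith normal form yields diagonal entries (1,1,1,1,1,1).

From H_k ≅ ker(∂_k) / im(∂_{k+1}) we obtain:

  H_0: rank C_0 − rank ∂_1 = 6 − 5 = 1, and the invariant factors of ∂_1 are all 1, so H_0 = Z.
  H_1: rank ker ∂_1 − rank ∂_2 = (12 − 5) − 6 = 1, and the invariant factors of ∂_2 are all 1, so H_1 = Z.
  H_2: rank ker ∂_2 − rank ∂_3 = (6 − 6) − 0 = 0, and there is no ∂_3, so H_2 = 0.

(K is a triangulation of the cylinder S^1 x I.)

H_0 = Z,  H_1 = Z,  H_2 = 0.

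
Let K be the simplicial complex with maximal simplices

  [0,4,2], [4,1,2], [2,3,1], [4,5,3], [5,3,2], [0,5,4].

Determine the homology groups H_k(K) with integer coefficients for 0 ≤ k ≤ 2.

H_0 ≅ Z,  H_1 ≅ Z,  H_2 = 0.

Order the vertices as 0 < 1 < 2 < 3 < 4 < 5. Listing each simplex with vertices in this order, K has dimension 2 with simplices:

  0-simplices (6): [0], [1], [2], [3], [4], [5]
  1-simplices (12): [0,2], [0,4], [0,5], [1,2], [1,3], [1,4], [2,3], [2,4], [2,5], [3,4], [3,5], [4,5]
  2-simplices (6): [0,2,4], [0,4,5], [1,2,3], [1,2,4], [2,3,5], [3,4,5]

so the chain groups are C_0 ≅ Z^6, C_1 ≅ Z^12, C_2 ≅ Z^6.

The boundary map ∂_1: C_1 → C_0 is given by ∂[p,q] = [q] − [p].
The 6×12 boundary matrix has rank 5 and Smith normal form diag(1,1,1,1,1).

Boundary ∂_2: C_2 → C_1 acts by ∂[p,q,r] = [q,r] − [p,r] + [p,q]. For instance
  ∂[2,3,5] = [3,5] − [2,5] + [2,3],
  ∂[0,2,4] = [2,4] − [0,4] + [0,2].
As a 12×6 matrix over Z this has rank 6, with invariant factors (1,1,1,1,1,1).

Computing H_k = (kernel of ∂_k) / (image of ∂_{k+1}):

  H_0: rank C_0 − rank ∂_1 = 6 − 5 = 1, and the invariant factors of ∂_1 are all 1, so H_0 = Z.
  H_1: rank ker ∂_1 − rank ∂_2 = (12 − 5) − 6 = 1, and the invariant factors of ∂_2 are all 1, so H_1 = Z.
  H_2: rank ker ∂_2 − rank ∂_3 = (6 − 6) − 0 = 0, and there is no ∂_3, so H_2 = 0.

As a check, the Euler characteristic is 6 − 12 + 6 = 0, which agrees with 1 − 1 + 0 = 0.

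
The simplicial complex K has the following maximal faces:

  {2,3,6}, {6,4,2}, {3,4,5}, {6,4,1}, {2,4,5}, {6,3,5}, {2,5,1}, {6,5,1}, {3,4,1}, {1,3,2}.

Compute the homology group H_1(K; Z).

We work with the vertex ordering 1 < 2 < 3 < 4 < 5 < 6. The simplices of K, each written with vertices in increasing order, are:

  0-simplices (6): [1], [2], [3], [4], [5], [6]
  1-simplices (15): [1,2], [1,3], [1,4], [1,5], [1,6], [2,3], [2,4], [2,5], [2,6], [3,4], [3,5], [3,6], [4,5], [4,6], [5,6]
  2-simplices (10): [1,2,3], [1,2,5], [1,3,4], [1,4,6], [1,5,6], [2,3,6], [2,4,5], [2,4,6], [3,4,5], [3,5,6]

giving chain groups C_0 ≅ Z^6, C_1 ≅ Z^15, C_2 ≅ Z^10.

The boundary map ∂_1: C_1 → C_0 is given by ∂[p,q] = [q] − [p]. For instance
  ∂[1,3] = [3] − [1].
The 6×15 boundary matrix has rank 5 and Smith normal form diag(1,1,1,1,1).

∂_2: C_2 → C_1 maps a triangle to the signed sum of its edges. For instance
  ∂[2,3,6] = [3,6] − [2,6] + [2,3],
  ∂[3,5,6] = [5,6] − [3,6] + [3,5].
As a 15×10 matrix over Z this has rank 10, with invariant factors (1,1,1,1,1,1,1,1,1,2).

Reading off H_k = ker ∂_k / im ∂_{k+1}:

  H_1: rank ker ∂_1 − rank ∂_2 = (15 − 5) − 10 = 0, and ∂_2 has invariant factor 2 > 1, so H_1 ≅ Z/2Z.

H_1 = Z/2Z.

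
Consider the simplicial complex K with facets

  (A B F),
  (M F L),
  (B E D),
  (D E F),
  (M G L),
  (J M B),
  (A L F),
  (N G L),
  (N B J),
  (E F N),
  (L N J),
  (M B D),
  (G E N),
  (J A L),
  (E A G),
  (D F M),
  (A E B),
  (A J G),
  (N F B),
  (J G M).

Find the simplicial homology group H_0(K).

H_0 = Z.

We work with the vertex ordering A < B < D < E < F < G < J < L < M < N. The simplices of K, each written with vertices in increasing order, are:

  0-simplices (10): A, B, D, E, F, G, J, L, M, N
  1-simplices (30): AB, AE, AF, AG, AJ, AL, BD, BE, BF, BJ, BM, BN, DE, DF, DM, EF, EG, EN, FL, FM, FN, GJ, GL, GM, GN, JL, JM, JN, LM, LN
  2-simplices (20): ABE, ABF, AEG, AFL, AGJ, AJL, BDE, BDM, BFN, BJM, BJN, DEF, DFM, EFN, EGN, FLM, GJM, GLM, GLN, JLN

giving chain groups C_0 ≅ Z^10, C_1 ≅ Z^30, C_2 ≅ Z^20.

∂_1: C_1 → C_0 maps an edge to its endpoints' difference, ∂[p,q] = q − p.
As a 10×30 matrix over Z this has rank 9, with invariant factors (1,1,1,1,1,1,1,1,1).

The boundary map ∂_2: C_2 → C_1 maps a triangle to the signed sum of its edges. For instance
  ∂BFN = FN − BN + BF,
  ∂ABE = BE − AE + AB.
The resulting 30×20 matrix has rank 20, and its Smith normal form has invariant factors (1,1,1,1,1,1,1,1,1,1,1,1,1,1,1,1,1,1,1,2).

From H_k ≅ ker(∂_k) / im(∂_{k+1}) we obtain:

  H_0: rank C_0 − rank ∂_1 = 10 − 9 = 1, and the invariant factors of ∂_1 are all 1, so H_0 ≅ Z.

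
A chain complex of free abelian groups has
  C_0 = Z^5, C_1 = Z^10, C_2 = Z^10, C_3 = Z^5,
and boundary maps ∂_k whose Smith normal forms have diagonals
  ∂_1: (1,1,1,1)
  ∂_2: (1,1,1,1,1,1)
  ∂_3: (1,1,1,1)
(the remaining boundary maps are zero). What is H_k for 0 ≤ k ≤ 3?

H_0 = Z,  H_1 = 0,  H_2 = 0,  H_3 = Z.

H_0: b_0 = 5 − 0 − 4 = 1; torsion from ∂_1 factors > 1: none. So H_0 = Z.
H_1: b_1 = 10 − 4 − 6 = 0; torsion from ∂_2 factors > 1: none. So H_1 = 0.
H_2: b_2 = 10 − 6 − 4 = 0; torsion from ∂_3 factors > 1: none. So H_2 = 0.
H_3: b_3 = 5 − 4 − 0 = 1; torsion from ∂_4 factors > 1: none. So H_3 = Z.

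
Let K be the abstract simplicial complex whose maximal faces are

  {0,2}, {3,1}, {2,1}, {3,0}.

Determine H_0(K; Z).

Take the total order 0 < 1 < 2 < 3 on the vertex set. Then K (dimension 1) consists of the simplices:

  0-simplices (4): [0], [1], [2], [3]
  1-simplices (4): [0,2], [0,3], [1,2], [1,3]

giving chain groups C_0 ≅ Z^4, C_1 ≅ Z^4.

Boundary ∂_1: C_1 → C_0 sends each edge [p,q] (with p < q) to q − p. For instance
  ∂[0,2] = [2] − [0].
The resulting 4×4 matrix has rank 3, and its Smith normal form has invariant factors (1,1,1).

Now H_k = ker ∂_k / im ∂_{k+1}, so:

  H_0: rank C_0 − rank ∂_1 = 4 − 3 = 1, and the invariant factors of ∂_1 are all 1, so H_0 ≅ Z.

H_0 = Z.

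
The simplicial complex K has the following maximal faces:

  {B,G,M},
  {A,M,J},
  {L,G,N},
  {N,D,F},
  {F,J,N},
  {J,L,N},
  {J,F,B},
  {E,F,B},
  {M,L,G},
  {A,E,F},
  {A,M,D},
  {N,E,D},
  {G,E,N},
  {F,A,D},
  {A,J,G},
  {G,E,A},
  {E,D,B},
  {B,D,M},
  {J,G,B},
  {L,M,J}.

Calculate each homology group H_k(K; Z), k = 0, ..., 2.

K has 10 vertices, 30 edges, 20 triangles.
rank ∂_0 = 0, rank ∂_1 = 9 ⇒ b_0 = 10 − 0 − 9 = 1; all invariant factors of ∂_1 are 1 so no torsion. So H_0 = Z.
rank ∂_1 = 9, rank ∂_2 = 20 ⇒ b_1 = 30 − 9 − 20 = 1; ∂_2 has invariant factor(s) [2] giving torsion. So H_1 = Z ⊕ Z/2.
rank ∂_2 = 20, rank ∂_3 = 0 ⇒ b_2 = 20 − 20 − 0 = 0. So H_2 = 0.

H_0 = Z,  H_1 = Z ⊕ Z/2,  H_2 = 0.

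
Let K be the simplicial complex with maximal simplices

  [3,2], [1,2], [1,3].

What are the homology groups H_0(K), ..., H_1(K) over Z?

Order the vertices as 1 < 2 < 3. Listing each simplex with vertices in this order, K has dimension 1 with simplices:

  0-simplices (3): [1], [2], [3]
  1-simplices (3): [1,2], [1,3], [2,3]

giving chain groups C_0 ≅ Z^3, C_1 ≅ Z^3.

Boundary ∂_1: C_1 → C_0 sends each edge [p,q] (with p < q) to q − p.
As a 3×3 matrix over Z this has rank 2, with invariant factors (1,1).

Reading off H_k = ker ∂_k / im ∂_{k+1}:

  H_0: rank C_0 − rank ∂_1 = 3 − 2 = 1, and the invariant factors of ∂_1 are all 1, so H_0 = Z.
  H_1: rank ker ∂_1 − rank ∂_2 = (3 − 2) − 0 = 1, and there is no ∂_2, so H_1 = Z.

As a check, the Euler characteristic is 3 − 3 = 0, which agrees with 1 − 1 = 0.

H_0 = Z,  H_1 = Z.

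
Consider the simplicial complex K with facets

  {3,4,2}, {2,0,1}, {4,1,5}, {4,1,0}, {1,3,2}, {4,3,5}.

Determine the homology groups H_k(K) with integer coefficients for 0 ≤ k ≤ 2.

H_0 ≅ Z,  H_1 ≅ Z,  H_2 = 0.

Take the total order 0 < 1 < 2 < 3 < 4 < 5 on the vertex set. Then K (dimension 2) consists of the simplices:

  0-simplices (6): [0], [1], [2], [3], [4], [5]
  1-simplices (12): [0,1], [0,2], [0,4], [1,2], [1,3], [1,4], [1,5], [2,3], [2,4], [3,4], [3,5], [4,5]
  2-simplices (6): [0,1,2], [0,1,4], [1,2,3], [1,4,5], [2,3,4], [3,4,5]

giving chain groups C_0 ≅ Z^6, C_1 ≅ Z^12, C_2 ≅ Z^6.

∂_1: C_1 → C_0 sends each edge [p,q] (with p < q) to q − p. For instance
  ∂[3,4] = [4] − [3].
This gives a 6×12 integer matrix of rank 5; reducing to Smith normal form yields diagonal entries (1,1,1,1,1).

The boundary map ∂_2: C_2 → C_1 acts by ∂[p,q,r] = [q,r] − [p,r] + [p,q]. For instance
  ∂[2,3,4] = [3,4] − [2,4] + [2,3],
  ∂[1,2,3] = [2,3] − [1,3] + [1,2].
The 12×6 boundary matrix has rank 6 and Smith normal form diag(1,1,1,1,1,1).

Reading off H_k = ker ∂_k / im ∂_{k+1}:

  H_0: rank C_0 − rank ∂_1 = 6 − 5 = 1, and the invariant factors of ∂_1 are all 1, so H_0 = Z.
  H_1: rank ker ∂_1 − rank ∂_2 = (12 − 5) − 6 = 1, and the invariant factors of ∂_2 are all 1, so H_1 = Z.
  H_2: rank ker ∂_2 − rank ∂_3 = (6 − 6) − 0 = 0, and there is no ∂_3, so H_2 = 0.

(K is a triangulation of the cylinder S^1 x I.)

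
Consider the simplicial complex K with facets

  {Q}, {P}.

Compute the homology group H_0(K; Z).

Fix the vertex order P < Q and write every simplex with vertices in increasing order. Then dim K = 0 and the simplices of K are:

  0-simplices (2): P, Q

so the chain groups are C_0 ≅ Z^2.

Reading off H_k = ker ∂_k / im ∂_{k+1}:

  H_0: rank C_0 − rank ∂_1 = 2 − 0 = 2, and there is no ∂_1, so H_0 = Z^2.

(K is a triangulation of a set of 2 points.)

H_0 = Z^2.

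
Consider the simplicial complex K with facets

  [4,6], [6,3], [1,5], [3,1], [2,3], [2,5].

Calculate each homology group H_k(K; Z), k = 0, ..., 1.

H_0 = Z,  H_1 = Z.

Order the vertices as 1 < 2 < 3 < 4 < 5 < 6. Listing each simplex with vertices in this order, K has dimension 1 with simplices:

  0-simplices (6): [1], [2], [3], [4], [5], [6]
  1-simplices (6): [1,3], [1,5], [2,3], [2,5], [3,6], [4,6]

giving chain groups C_0 ≅ Z^6, C_1 ≅ Z^6.

Boundary ∂_1: C_1 → C_0 sends each edge [p,q] (with p < q) to q − p.
The resulting 6×6 matrix has rank 5, and its Smith normal form has invariant factors (1,1,1,1,1).

Now H_k = ker ∂_k / im ∂_{k+1}, so:

  H_0: rank C_0 − rank ∂_1 = 6 − 5 = 1, and the invariant factors of ∂_1 are all 1, so H_0 = Z.
  H_1: rank ker ∂_1 − rank ∂_2 = (6 − 5) − 0 = 1, and there is no ∂_2, so H_1 = Z.

As a check, the Euler characteristic is 6 − 6 = 0, which agrees with 1 − 1 = 0.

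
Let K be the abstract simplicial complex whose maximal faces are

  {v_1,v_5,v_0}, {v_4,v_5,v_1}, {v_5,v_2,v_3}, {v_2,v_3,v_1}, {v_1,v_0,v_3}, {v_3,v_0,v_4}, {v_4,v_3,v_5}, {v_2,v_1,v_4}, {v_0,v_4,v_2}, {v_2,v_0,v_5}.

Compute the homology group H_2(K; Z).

Take the total order v_0 < v_1 < v_2 < v_3 < v_4 < v_5 on the vertex set. Then K (dimension 2) consists of the simplices:

  0-simplices (6): [v_0], [v_1], [v_2], [v_3], [v_4], [v_5]
  1-simplices (15): (15 of them)
  2-simplices (10): [v_0,v_1,v_3], [v_0,v_1,v_5], [v_0,v_2,v_4], [v_0,v_2,v_5], [v_0,v_3,v_4], [v_1,v_2,v_3], [v_1,v_2,v_4], [v_1,v_4,v_5], [v_2,v_3,v_5], [v_3,v_4,v_5]

giving chain groups C_0 ≅ Z^6, C_1 ≅ Z^15, C_2 ≅ Z^10.

The boundary map ∂_1: C_1 → C_0 maps an edge to its endpoints' difference, ∂[p,q] = q − p.
As a 6×15 matrix over Z this has rank 5, with invariant factors (1,1,1,1,1).

∂_2: C_2 → C_1 acts by ∂[p,q,r] = [q,r] − [p,r] + [p,q]. For instance
  ∂[v_1,v_2,v_3] = [v_2,v_3] − [v_1,v_3] + [v_1,v_2],
  ∂[v_0,v_2,v_4] = [v_2,v_4] − [v_0,v_4] + [v_0,v_2].
The resulting 15×10 matrix has rank 10, and its Smith normal form has invariant factors (1,1,1,1,1,1,1,1,1,2).

From H_k ≅ ker(∂_k) / im(∂_{k+1}) we obtain:

  H_2: rank ker ∂_2 − rank ∂_3 = (10 − 10) − 0 = 0, and there is no ∂_3, so H_2 ≅ 0.

H_2 = 0.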